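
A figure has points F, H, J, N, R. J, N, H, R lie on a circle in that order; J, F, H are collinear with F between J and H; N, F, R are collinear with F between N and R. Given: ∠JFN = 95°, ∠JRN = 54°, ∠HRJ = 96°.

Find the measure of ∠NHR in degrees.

1. ∠HFN = 85°  [linear pair at F on JH]
2. ∠JHN = 54°  [same arc JN]
3. ∠HNJ = 84°  [cyclic JNHR, opposite ∠N+∠R]
4. ∠HNR = 41°  [△NFH]
5. ∠HJN = 42°  [△JNH]
6. ∠HRN = 42°  [same arc NH]
7. ∠NHR = 97°  [△NHR]

∠NHR = 97°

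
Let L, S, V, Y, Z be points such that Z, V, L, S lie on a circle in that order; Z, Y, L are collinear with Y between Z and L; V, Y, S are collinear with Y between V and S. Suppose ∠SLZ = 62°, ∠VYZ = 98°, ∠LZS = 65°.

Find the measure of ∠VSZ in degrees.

1. ∠LYS = 98°  [vertical angles at Y]
2. ∠SYZ = 82°  [linear pair at Y on ZL]
3. ∠VSZ = 33°  [△ZYS]

∠VSZ = 33°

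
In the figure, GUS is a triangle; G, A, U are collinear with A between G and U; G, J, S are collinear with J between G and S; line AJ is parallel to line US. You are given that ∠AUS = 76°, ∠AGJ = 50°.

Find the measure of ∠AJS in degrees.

1. ∠GUS = 76°  [A on ray UG]
2. ∠SGU = 50°  [A on GU, J on GS]
3. ∠GSU = 54°  [△GUS]
4. ∠AJG = 54°  [AJ∥US, corresponding at J]
5. ∠AJS = 126°  [linear pair at J on GS]

∠AJS = 126°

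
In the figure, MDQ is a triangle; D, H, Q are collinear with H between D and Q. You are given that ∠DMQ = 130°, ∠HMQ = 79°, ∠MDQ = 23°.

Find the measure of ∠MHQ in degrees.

∠MHQ = 74°

1. ∠DQM = 27°  [△MDQ]
2. ∠HQM = 27°  [H on ray QD]
3. ∠MHQ = 74°  [△MHQ]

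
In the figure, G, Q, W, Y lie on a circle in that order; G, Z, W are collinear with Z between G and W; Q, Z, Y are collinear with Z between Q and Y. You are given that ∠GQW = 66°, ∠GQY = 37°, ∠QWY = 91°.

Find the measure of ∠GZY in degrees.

∠GZY = 97°

1. ∠GYW = 114°  [cyclic GQWY, opposite ∠Q+∠Y]
2. ∠GWY = 37°  [same arc GY]
3. ∠QGY = 89°  [cyclic GQWY, opposite ∠G+∠W]
4. ∠WGY = 29°  [△GWY]
5. ∠GYQ = 54°  [△GQY]
6. ∠GZY = 97°  [△GZY]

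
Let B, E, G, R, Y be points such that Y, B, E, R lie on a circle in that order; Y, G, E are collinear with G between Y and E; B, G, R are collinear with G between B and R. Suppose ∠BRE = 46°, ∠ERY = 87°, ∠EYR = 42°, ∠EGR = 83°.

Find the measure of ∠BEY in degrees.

∠BEY = 41°

1. ∠BYE = 46°  [same arc BE]
2. ∠EBY = 93°  [cyclic YBER, opposite ∠B+∠R]
3. ∠BEY = 41°  [△YBE]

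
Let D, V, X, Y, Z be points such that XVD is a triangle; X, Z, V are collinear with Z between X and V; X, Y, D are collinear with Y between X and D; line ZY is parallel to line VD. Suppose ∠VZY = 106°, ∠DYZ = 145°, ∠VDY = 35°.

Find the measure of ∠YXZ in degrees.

∠YXZ = 71°

1. ∠XZY = 74°  [linear pair at Z on XV]
2. ∠XYZ = 35°  [linear pair at Y on XD]
3. ∠YXZ = 71°  [△XZY]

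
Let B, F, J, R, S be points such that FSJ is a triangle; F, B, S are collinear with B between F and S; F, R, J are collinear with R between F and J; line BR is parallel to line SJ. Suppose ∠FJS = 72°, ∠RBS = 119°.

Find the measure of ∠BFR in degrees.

1. ∠BRF = 72°  [BR∥SJ, corresponding at R]
2. ∠FBR = 61°  [linear pair at B on FS]
3. ∠BFR = 47°  [△FBR]

∠BFR = 47°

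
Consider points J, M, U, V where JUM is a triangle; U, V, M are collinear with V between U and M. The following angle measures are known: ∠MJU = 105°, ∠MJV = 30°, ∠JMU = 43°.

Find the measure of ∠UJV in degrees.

∠UJV = 75°

1. ∠JUM = 32°  [△JUM]
2. ∠JMV = 43°  [V on ray MU]
3. ∠JUV = 32°  [V on ray UM]
4. ∠JVM = 107°  [△JVM]
5. ∠JVU = 73°  [linear pair at V on UM]
6. ∠UJV = 75°  [△JUV]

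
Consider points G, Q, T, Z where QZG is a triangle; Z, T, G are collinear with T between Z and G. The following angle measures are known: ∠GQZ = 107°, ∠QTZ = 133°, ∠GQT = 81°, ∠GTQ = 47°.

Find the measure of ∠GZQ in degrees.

1. ∠QGT = 52°  [△QTG]
2. ∠QGZ = 52°  [T on ray GZ]
3. ∠GZQ = 21°  [△QZG]

∠GZQ = 21°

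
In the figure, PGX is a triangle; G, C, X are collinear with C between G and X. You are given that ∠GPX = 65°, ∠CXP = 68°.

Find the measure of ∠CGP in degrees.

1. ∠GXP = 68°  [C on ray XG]
2. ∠PGX = 47°  [△PGX]
3. ∠CGP = 47°  [C on ray GX]

∠CGP = 47°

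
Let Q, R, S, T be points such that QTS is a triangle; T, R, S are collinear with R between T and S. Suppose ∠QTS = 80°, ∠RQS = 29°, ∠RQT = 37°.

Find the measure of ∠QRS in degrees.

1. ∠QTR = 80°  [R on ray TS]
2. ∠QRT = 63°  [△QTR]
3. ∠QRS = 117°  [linear pair at R on TS]

∠QRS = 117°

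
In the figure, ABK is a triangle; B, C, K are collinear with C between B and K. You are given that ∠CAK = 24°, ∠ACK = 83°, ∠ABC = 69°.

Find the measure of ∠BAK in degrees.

∠BAK = 38°

1. ∠AKC = 73°  [△ACK]
2. ∠ABK = 69°  [C on ray BK]
3. ∠AKB = 73°  [C on ray KB]
4. ∠BAK = 38°  [△ABK]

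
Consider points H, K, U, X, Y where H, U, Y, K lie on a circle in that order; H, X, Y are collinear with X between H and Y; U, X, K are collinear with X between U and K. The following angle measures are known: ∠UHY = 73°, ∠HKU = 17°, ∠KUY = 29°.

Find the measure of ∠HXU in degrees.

1. ∠HYU = 17°  [same arc HU]
2. ∠UXY = 134°  [△UXY]
3. ∠HXU = 46°  [linear pair at X on HY]

∠HXU = 46°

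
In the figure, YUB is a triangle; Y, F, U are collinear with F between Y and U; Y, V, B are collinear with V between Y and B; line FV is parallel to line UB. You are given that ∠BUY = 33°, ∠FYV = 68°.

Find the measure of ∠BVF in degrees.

∠BVF = 101°

1. ∠VFY = 33°  [FV∥UB, corresponding at F]
2. ∠FVY = 79°  [△YFV]
3. ∠BVF = 101°  [linear pair at V on YB]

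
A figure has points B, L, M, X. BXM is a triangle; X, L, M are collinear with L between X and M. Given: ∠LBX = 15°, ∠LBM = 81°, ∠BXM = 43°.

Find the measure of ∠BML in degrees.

∠BML = 41°

1. ∠BXL = 43°  [L on ray XM]
2. ∠BLX = 122°  [△BXL]
3. ∠BLM = 58°  [linear pair at L on XM]
4. ∠BML = 41°  [△BLM]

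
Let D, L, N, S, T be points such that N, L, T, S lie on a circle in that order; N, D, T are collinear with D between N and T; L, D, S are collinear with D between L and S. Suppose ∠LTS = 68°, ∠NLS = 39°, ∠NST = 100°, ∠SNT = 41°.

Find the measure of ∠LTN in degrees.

1. ∠LNS = 112°  [cyclic NLTS, opposite ∠N+∠T]
2. ∠LSN = 29°  [△NLS]
3. ∠LTN = 29°  [same arc NL]

∠LTN = 29°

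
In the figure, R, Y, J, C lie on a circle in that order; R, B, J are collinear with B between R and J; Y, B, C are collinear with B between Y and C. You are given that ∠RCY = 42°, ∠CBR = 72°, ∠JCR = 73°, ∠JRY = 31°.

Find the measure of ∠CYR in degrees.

1. ∠CRJ = 66°  [△RBC]
2. ∠CJR = 41°  [△RJC]
3. ∠CYR = 41°  [same arc RC]

∠CYR = 41°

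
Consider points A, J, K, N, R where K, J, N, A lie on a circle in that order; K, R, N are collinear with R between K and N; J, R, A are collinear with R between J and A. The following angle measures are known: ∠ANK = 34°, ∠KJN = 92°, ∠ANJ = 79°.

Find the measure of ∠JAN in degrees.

∠JAN = 43°

1. ∠KAN = 88°  [cyclic KJNA, opposite ∠J+∠A]
2. ∠AKN = 58°  [△KNA]
3. ∠AJN = 58°  [same arc NA]
4. ∠JAN = 43°  [△JNA]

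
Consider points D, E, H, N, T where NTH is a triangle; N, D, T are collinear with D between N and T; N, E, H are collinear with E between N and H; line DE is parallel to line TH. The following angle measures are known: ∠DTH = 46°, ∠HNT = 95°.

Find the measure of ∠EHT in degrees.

∠EHT = 39°

1. ∠HTN = 46°  [D on ray TN]
2. ∠NHT = 39°  [△NTH]
3. ∠EHT = 39°  [E on ray HN]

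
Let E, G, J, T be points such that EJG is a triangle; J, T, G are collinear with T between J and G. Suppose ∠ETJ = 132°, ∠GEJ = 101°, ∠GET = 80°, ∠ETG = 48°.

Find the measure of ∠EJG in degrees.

∠EJG = 27°

1. ∠EGT = 52°  [△ETG]
2. ∠EGJ = 52°  [T on ray GJ]
3. ∠EJG = 27°  [△EJG]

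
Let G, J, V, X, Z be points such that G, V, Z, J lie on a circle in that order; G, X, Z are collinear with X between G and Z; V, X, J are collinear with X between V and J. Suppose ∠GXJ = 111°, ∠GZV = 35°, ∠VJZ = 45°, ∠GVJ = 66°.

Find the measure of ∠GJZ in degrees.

1. ∠JXZ = 69°  [linear pair at X on GZ]
2. ∠GJV = 35°  [same arc GV]
3. ∠GZJ = 66°  [△ZXJ]
4. ∠JGZ = 34°  [△GXJ]
5. ∠GJZ = 80°  [△GZJ]

∠GJZ = 80°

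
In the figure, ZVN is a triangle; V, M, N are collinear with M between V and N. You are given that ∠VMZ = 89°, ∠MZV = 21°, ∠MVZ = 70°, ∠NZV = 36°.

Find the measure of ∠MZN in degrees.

1. ∠NMZ = 91°  [linear pair at M on VN]
2. ∠NVZ = 70°  [M on ray VN]
3. ∠VNZ = 74°  [△ZVN]
4. ∠MNZ = 74°  [M on ray NV]
5. ∠MZN = 15°  [△ZMN]

∠MZN = 15°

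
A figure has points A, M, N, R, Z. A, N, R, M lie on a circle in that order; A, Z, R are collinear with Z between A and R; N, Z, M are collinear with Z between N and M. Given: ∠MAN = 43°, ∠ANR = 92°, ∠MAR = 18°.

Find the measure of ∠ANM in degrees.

∠ANM = 74°

1. ∠AMR = 88°  [cyclic ANRM, opposite ∠N+∠M]
2. ∠ARM = 74°  [△ARM]
3. ∠ANM = 74°  [same arc AM]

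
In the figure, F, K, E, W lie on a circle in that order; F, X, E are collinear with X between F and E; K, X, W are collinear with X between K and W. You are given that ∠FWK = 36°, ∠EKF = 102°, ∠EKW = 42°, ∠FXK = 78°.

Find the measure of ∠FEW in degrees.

∠FEW = 60°

1. ∠EWF = 78°  [cyclic FKEW, opposite ∠K+∠W]
2. ∠EFW = 42°  [same arc EW]
3. ∠FEW = 60°  [△FEW]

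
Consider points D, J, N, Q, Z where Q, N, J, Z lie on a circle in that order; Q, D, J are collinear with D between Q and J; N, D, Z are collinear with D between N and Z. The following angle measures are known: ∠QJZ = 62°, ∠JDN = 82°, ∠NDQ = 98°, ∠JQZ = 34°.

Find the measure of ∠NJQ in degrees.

∠NJQ = 64°

1. ∠QNZ = 62°  [same arc QZ]
2. ∠JZQ = 84°  [△QJZ]
3. ∠JQN = 20°  [△QDN]
4. ∠JNQ = 96°  [cyclic QNJZ, opposite ∠N+∠Z]
5. ∠NJQ = 64°  [△QNJ]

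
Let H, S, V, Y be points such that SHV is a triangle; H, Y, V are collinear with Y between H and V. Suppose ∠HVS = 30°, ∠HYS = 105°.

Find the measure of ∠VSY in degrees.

∠VSY = 75°

1. ∠SVY = 30°  [Y on ray VH]
2. ∠SYV = 75°  [linear pair at Y on HV]
3. ∠VSY = 75°  [△SYV]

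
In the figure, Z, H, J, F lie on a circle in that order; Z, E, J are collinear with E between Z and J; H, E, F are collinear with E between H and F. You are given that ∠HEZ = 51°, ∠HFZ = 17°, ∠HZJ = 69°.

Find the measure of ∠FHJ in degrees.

1. ∠HEJ = 129°  [linear pair at E on ZJ]
2. ∠HJZ = 17°  [same arc ZH]
3. ∠FHJ = 34°  [△HEJ]

∠FHJ = 34°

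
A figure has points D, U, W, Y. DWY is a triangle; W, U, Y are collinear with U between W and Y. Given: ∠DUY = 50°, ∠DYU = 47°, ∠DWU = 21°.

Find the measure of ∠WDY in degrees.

∠WDY = 112°

1. ∠DYW = 47°  [U on ray YW]
2. ∠DWY = 21°  [U on ray WY]
3. ∠WDY = 112°  [△DWY]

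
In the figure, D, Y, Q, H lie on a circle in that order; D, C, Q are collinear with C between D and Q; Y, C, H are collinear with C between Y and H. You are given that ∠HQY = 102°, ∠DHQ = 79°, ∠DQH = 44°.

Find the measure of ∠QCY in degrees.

1. ∠HDY = 78°  [cyclic DYQH, opposite ∠D+∠Q]
2. ∠HDQ = 57°  [△DQH]
3. ∠DYH = 44°  [same arc DH]
4. ∠DHY = 58°  [△DYH]
5. ∠HYQ = 57°  [same arc QH]
6. ∠DQY = 58°  [same arc DY]
7. ∠QCY = 65°  [△YCQ]

∠QCY = 65°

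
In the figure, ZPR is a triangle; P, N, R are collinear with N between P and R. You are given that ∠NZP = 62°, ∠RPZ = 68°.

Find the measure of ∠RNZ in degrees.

∠RNZ = 130°

1. ∠NPZ = 68°  [N on ray PR]
2. ∠PNZ = 50°  [△ZPN]
3. ∠RNZ = 130°  [linear pair at N on PR]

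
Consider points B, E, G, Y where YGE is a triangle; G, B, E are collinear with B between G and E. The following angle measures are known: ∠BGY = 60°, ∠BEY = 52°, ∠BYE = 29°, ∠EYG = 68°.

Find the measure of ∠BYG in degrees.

∠BYG = 39°

1. ∠EBY = 99°  [△YBE]
2. ∠GBY = 81°  [linear pair at B on GE]
3. ∠BYG = 39°  [△YGB]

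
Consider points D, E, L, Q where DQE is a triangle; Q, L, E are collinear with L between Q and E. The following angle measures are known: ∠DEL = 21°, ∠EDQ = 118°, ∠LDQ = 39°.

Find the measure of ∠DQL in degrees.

∠DQL = 41°

1. ∠DEQ = 21°  [L on ray EQ]
2. ∠DQE = 41°  [△DQE]
3. ∠DQL = 41°  [L on ray QE]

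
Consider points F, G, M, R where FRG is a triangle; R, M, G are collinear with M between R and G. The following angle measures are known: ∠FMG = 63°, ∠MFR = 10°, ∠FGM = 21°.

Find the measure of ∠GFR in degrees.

∠GFR = 106°

1. ∠FMR = 117°  [linear pair at M on RG]
2. ∠FRM = 53°  [△FRM]
3. ∠FGR = 21°  [M on ray GR]
4. ∠FRG = 53°  [M on ray RG]
5. ∠GFR = 106°  [△FRG]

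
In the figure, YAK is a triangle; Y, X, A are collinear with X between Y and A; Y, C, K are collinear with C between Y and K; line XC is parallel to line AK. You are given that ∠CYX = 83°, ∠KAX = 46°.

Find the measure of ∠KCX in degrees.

1. ∠AYK = 83°  [X on YA, C on YK]
2. ∠KAY = 46°  [X on ray AY]
3. ∠AKY = 51°  [△YAK]
4. ∠XCY = 51°  [XC∥AK, corresponding at C]
5. ∠KCX = 129°  [linear pair at C on YK]

∠KCX = 129°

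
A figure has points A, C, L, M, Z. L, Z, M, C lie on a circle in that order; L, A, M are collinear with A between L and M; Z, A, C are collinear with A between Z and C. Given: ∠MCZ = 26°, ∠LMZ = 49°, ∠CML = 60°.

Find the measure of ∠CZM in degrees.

∠CZM = 45°

1. ∠CAM = 94°  [△MAC]
2. ∠LCZ = 49°  [same arc LZ]
3. ∠CAL = 86°  [linear pair at A on LM]
4. ∠CLM = 45°  [△LAC]
5. ∠CZM = 45°  [same arc MC]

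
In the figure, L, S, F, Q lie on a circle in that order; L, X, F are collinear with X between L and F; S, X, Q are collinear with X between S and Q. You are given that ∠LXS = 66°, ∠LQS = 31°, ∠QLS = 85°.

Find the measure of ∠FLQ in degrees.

∠FLQ = 35°

1. ∠FXQ = 66°  [vertical angles at X]
2. ∠LXQ = 114°  [linear pair at X on LF]
3. ∠FLQ = 35°  [△LXQ]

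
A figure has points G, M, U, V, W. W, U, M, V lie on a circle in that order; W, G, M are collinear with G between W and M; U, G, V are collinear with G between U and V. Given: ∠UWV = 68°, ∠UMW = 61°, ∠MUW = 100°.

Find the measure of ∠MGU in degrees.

∠MGU = 70°

1. ∠UVW = 61°  [same arc WU]
2. ∠MWU = 19°  [△WUM]
3. ∠VUW = 51°  [△WUV]
4. ∠UGW = 110°  [△WGU]
5. ∠MGU = 70°  [linear pair at G on WM]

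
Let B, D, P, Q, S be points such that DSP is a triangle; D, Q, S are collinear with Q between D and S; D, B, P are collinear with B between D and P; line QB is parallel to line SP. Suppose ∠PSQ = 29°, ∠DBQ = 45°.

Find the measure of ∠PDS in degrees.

1. ∠DSP = 29°  [Q on ray SD]
2. ∠DPS = 45°  [QB∥SP, corresponding at B]
3. ∠PDS = 106°  [△DSP]

∠PDS = 106°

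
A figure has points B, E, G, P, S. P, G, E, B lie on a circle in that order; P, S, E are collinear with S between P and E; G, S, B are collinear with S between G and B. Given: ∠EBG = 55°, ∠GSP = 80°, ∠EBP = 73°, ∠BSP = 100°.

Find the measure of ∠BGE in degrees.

∠BGE = 62°

1. ∠EPG = 55°  [same arc GE]
2. ∠ESG = 100°  [linear pair at S on PE]
3. ∠EGP = 107°  [cyclic PGEB, opposite ∠G+∠B]
4. ∠GEP = 18°  [△PGE]
5. ∠BGE = 62°  [△GSE]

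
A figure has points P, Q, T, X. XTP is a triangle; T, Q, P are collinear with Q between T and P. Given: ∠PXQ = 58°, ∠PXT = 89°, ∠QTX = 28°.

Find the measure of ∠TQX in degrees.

1. ∠PTX = 28°  [Q on ray TP]
2. ∠TPX = 63°  [△XTP]
3. ∠QPX = 63°  [Q on ray PT]
4. ∠PQX = 59°  [△XQP]
5. ∠TQX = 121°  [linear pair at Q on TP]

∠TQX = 121°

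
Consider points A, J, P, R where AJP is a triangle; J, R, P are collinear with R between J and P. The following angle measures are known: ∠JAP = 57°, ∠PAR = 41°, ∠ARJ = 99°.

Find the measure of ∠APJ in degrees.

1. ∠ARP = 81°  [linear pair at R on JP]
2. ∠APR = 58°  [△ARP]
3. ∠APJ = 58°  [R on ray PJ]

∠APJ = 58°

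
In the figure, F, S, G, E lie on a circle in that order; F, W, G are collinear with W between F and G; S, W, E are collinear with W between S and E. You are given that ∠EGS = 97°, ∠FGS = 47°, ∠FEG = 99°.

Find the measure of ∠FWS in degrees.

1. ∠EFS = 83°  [cyclic FSGE, opposite ∠F+∠G]
2. ∠FES = 47°  [same arc FS]
3. ∠FSG = 81°  [cyclic FSGE, opposite ∠S+∠E]
4. ∠ESF = 50°  [△FSE]
5. ∠GFS = 52°  [△FSG]
6. ∠FWS = 78°  [△FWS]

∠FWS = 78°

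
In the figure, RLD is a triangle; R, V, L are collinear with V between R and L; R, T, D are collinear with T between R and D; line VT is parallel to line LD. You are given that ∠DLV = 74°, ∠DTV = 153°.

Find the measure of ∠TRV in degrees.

∠TRV = 79°

1. ∠DLR = 74°  [V on ray LR]
2. ∠RTV = 27°  [linear pair at T on RD]
3. ∠RVT = 74°  [VT∥LD, corresponding at V]
4. ∠TRV = 79°  [△RVT]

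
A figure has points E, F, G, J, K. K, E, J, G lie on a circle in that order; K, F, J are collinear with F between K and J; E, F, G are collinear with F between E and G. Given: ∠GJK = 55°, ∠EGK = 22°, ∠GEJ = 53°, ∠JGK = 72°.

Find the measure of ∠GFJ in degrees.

∠GFJ = 75°

1. ∠GKJ = 53°  [△KJG]
2. ∠GFK = 105°  [△KFG]
3. ∠GFJ = 75°  [linear pair at F on KJ]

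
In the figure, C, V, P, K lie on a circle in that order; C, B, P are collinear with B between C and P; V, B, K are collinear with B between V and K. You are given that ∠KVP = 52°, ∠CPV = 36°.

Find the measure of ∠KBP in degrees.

∠KBP = 88°

1. ∠KCP = 52°  [same arc PK]
2. ∠CKV = 36°  [same arc CV]
3. ∠CBK = 92°  [△CBK]
4. ∠KBP = 88°  [linear pair at B on CP]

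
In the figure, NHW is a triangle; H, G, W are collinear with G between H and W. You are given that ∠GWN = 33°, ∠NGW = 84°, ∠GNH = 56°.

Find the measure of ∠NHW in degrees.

∠NHW = 28°

1. ∠HGN = 96°  [linear pair at G on HW]
2. ∠GHN = 28°  [△NHG]
3. ∠NHW = 28°  [G on ray HW]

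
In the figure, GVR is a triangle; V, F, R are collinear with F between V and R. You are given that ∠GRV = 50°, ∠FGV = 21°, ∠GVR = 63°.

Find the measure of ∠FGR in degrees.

∠FGR = 46°

1. ∠FRG = 50°  [F on ray RV]
2. ∠FVG = 63°  [F on ray VR]
3. ∠GFV = 96°  [△GVF]
4. ∠GFR = 84°  [linear pair at F on VR]
5. ∠FGR = 46°  [△GFR]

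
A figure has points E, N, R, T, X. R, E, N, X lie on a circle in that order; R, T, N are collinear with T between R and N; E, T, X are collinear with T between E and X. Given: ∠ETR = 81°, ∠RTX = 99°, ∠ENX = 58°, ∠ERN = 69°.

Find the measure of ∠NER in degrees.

∠NER = 83°

1. ∠REX = 30°  [△RTE]
2. ∠ERX = 122°  [cyclic RENX, opposite ∠R+∠N]
3. ∠EXR = 28°  [△REX]
4. ∠ENR = 28°  [same arc RE]
5. ∠NER = 83°  [△REN]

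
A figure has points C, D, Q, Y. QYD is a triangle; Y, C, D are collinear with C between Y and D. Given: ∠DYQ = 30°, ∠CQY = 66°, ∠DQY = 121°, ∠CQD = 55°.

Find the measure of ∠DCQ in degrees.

∠DCQ = 96°

1. ∠CYQ = 30°  [C on ray YD]
2. ∠QCY = 84°  [△QYC]
3. ∠DCQ = 96°  [linear pair at C on YD]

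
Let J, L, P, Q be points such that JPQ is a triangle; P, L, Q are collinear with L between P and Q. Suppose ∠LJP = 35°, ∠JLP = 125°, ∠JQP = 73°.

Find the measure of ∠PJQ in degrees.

∠PJQ = 87°

1. ∠JPL = 20°  [△JPL]
2. ∠JPQ = 20°  [L on ray PQ]
3. ∠PJQ = 87°  [△JPQ]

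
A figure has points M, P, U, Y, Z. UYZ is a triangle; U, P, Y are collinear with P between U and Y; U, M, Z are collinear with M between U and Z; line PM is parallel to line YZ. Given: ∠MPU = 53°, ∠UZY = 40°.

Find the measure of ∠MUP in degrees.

1. ∠UYZ = 53°  [PM∥YZ, corresponding at P]
2. ∠YUZ = 87°  [△UYZ]
3. ∠MUP = 87°  [P on UY, M on UZ]

∠MUP = 87°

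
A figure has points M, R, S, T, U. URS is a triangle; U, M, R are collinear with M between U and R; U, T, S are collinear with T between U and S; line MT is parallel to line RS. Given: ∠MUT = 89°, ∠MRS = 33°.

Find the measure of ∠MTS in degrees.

∠MTS = 122°

1. ∠RUS = 89°  [M on UR, T on US]
2. ∠SRU = 33°  [M on ray RU]
3. ∠RSU = 58°  [△URS]
4. ∠MTU = 58°  [MT∥RS, corresponding at T]
5. ∠MTS = 122°  [linear pair at T on US]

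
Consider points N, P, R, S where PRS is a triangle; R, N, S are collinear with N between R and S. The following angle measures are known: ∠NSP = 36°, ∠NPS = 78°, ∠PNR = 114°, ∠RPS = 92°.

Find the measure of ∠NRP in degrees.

1. ∠PSR = 36°  [N on ray SR]
2. ∠PRS = 52°  [△PRS]
3. ∠NRP = 52°  [N on ray RS]

∠NRP = 52°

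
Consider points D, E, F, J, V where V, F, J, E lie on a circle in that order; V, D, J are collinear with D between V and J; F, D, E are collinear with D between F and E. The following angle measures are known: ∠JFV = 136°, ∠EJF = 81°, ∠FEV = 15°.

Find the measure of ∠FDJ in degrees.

1. ∠EVF = 99°  [cyclic VFJE, opposite ∠V+∠J]
2. ∠FJV = 15°  [same arc VF]
3. ∠EFV = 66°  [△VFE]
4. ∠FVJ = 29°  [△VFJ]
5. ∠FDV = 85°  [△VDF]
6. ∠FDJ = 95°  [linear pair at D on VJ]

∠FDJ = 95°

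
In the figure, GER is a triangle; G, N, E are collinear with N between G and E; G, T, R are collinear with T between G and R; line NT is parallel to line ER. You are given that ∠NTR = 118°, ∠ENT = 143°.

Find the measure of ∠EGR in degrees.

1. ∠GTN = 62°  [linear pair at T on GR]
2. ∠GNT = 37°  [linear pair at N on GE]
3. ∠NGT = 81°  [△GNT]
4. ∠EGR = 81°  [N on GE, T on GR]

∠EGR = 81°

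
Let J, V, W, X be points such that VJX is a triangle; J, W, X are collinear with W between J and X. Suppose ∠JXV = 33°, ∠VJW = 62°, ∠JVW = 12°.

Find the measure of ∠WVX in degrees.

1. ∠VXW = 33°  [W on ray XJ]
2. ∠JWV = 106°  [△VJW]
3. ∠VWX = 74°  [linear pair at W on JX]
4. ∠WVX = 73°  [△VWX]

∠WVX = 73°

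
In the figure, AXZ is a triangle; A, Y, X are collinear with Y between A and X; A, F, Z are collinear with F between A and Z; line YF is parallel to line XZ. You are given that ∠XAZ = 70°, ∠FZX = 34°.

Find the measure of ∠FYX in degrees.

1. ∠AZX = 34°  [F on ray ZA]
2. ∠AXZ = 76°  [△AXZ]
3. ∠AYF = 76°  [YF∥XZ, corresponding at Y]
4. ∠FYX = 104°  [linear pair at Y on AX]

∠FYX = 104°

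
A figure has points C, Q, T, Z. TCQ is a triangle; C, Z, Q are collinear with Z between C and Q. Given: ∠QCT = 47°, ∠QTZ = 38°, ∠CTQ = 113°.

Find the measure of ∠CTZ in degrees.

∠CTZ = 75°

1. ∠CQT = 20°  [△TCQ]
2. ∠TCZ = 47°  [Z on ray CQ]
3. ∠TQZ = 20°  [Z on ray QC]
4. ∠QZT = 122°  [△TZQ]
5. ∠CZT = 58°  [linear pair at Z on CQ]
6. ∠CTZ = 75°  [△TCZ]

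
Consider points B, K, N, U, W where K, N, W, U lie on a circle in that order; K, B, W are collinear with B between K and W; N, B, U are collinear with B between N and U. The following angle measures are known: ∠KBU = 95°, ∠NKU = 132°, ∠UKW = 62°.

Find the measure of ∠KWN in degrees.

1. ∠NBW = 95°  [vertical angles at B]
2. ∠UNW = 62°  [same arc WU]
3. ∠KWN = 23°  [△NBW]

∠KWN = 23°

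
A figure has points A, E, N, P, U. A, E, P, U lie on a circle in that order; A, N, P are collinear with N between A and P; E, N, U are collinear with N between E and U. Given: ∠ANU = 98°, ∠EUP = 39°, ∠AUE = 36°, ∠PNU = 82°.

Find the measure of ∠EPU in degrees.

1. ∠ENP = 98°  [vertical angles at N]
2. ∠APE = 36°  [same arc AE]
3. ∠PEU = 46°  [△ENP]
4. ∠EPU = 95°  [△EPU]

∠EPU = 95°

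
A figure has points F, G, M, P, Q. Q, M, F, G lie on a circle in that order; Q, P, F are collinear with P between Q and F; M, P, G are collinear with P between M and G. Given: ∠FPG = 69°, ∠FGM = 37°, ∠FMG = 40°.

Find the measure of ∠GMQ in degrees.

1. ∠MPQ = 69°  [vertical angles at P]
2. ∠FQM = 37°  [same arc MF]
3. ∠GMQ = 74°  [△QPM]

∠GMQ = 74°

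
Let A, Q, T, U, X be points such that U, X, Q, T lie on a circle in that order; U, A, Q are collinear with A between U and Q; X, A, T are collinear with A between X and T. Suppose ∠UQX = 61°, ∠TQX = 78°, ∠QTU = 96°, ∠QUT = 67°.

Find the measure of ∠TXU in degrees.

∠TXU = 17°

1. ∠UTX = 61°  [same arc UX]
2. ∠TUX = 102°  [cyclic UXQT, opposite ∠U+∠Q]
3. ∠TXU = 17°  [△UXT]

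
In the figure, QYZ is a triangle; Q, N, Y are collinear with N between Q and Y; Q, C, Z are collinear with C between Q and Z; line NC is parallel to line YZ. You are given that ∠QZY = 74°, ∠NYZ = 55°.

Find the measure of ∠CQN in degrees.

1. ∠QYZ = 55°  [N on ray YQ]
2. ∠YQZ = 51°  [△QYZ]
3. ∠CQN = 51°  [N on QY, C on QZ]

∠CQN = 51°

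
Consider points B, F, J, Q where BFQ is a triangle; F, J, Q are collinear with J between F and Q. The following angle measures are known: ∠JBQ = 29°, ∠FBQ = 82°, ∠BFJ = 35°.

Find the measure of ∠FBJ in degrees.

1. ∠BFQ = 35°  [J on ray FQ]
2. ∠BQF = 63°  [△BFQ]
3. ∠BQJ = 63°  [J on ray QF]
4. ∠BJQ = 88°  [△BJQ]
5. ∠BJF = 92°  [linear pair at J on FQ]
6. ∠FBJ = 53°  [△BFJ]

∠FBJ = 53°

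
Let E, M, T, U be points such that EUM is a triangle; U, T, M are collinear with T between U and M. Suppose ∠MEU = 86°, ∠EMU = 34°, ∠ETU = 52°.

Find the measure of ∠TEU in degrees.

∠TEU = 68°

1. ∠EUM = 60°  [△EUM]
2. ∠EUT = 60°  [T on ray UM]
3. ∠TEU = 68°  [△EUT]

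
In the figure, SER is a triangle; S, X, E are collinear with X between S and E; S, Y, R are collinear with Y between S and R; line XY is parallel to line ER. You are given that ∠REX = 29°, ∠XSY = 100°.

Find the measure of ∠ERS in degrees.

∠ERS = 51°

1. ∠RES = 29°  [X on ray ES]
2. ∠ESR = 100°  [X on SE, Y on SR]
3. ∠ERS = 51°  [△SER]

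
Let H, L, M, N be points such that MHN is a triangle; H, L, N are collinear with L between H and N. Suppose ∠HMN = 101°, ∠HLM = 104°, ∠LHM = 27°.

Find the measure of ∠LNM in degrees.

1. ∠MHN = 27°  [L on ray HN]
2. ∠HNM = 52°  [△MHN]
3. ∠LNM = 52°  [L on ray NH]

∠LNM = 52°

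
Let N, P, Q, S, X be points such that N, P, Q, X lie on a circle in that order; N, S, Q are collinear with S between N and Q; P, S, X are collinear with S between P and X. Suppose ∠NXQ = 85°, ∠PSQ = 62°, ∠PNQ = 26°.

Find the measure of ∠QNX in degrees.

1. ∠NSX = 62°  [vertical angles at S]
2. ∠PXQ = 26°  [same arc PQ]
3. ∠QSX = 118°  [linear pair at S on NQ]
4. ∠NQX = 36°  [△QSX]
5. ∠QNX = 59°  [△NQX]

∠QNX = 59°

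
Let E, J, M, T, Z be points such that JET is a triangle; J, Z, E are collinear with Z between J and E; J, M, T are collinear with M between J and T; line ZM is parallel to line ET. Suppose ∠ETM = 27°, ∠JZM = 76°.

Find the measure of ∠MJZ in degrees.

1. ∠ETJ = 27°  [M on ray TJ]
2. ∠JET = 76°  [ZM∥ET, corresponding at Z]
3. ∠EJT = 77°  [△JET]
4. ∠MJZ = 77°  [Z on JE, M on JT]

∠MJZ = 77°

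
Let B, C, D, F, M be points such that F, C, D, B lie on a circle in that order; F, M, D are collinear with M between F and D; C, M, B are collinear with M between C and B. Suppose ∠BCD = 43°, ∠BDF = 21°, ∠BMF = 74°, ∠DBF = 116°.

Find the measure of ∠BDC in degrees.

∠BDC = 84°

1. ∠BFD = 43°  [same arc DB]
2. ∠BCF = 21°  [same arc FB]
3. ∠CBF = 63°  [△FMB]
4. ∠BFC = 96°  [△FCB]
5. ∠BDC = 84°  [cyclic FCDB, opposite ∠F+∠D]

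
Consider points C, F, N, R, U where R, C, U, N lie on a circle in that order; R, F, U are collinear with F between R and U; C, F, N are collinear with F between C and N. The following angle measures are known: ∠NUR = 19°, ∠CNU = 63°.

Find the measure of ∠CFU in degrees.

∠CFU = 82°

1. ∠NCR = 19°  [same arc RN]
2. ∠CRU = 63°  [same arc CU]
3. ∠CFR = 98°  [△RFC]
4. ∠CFU = 82°  [linear pair at F on RU]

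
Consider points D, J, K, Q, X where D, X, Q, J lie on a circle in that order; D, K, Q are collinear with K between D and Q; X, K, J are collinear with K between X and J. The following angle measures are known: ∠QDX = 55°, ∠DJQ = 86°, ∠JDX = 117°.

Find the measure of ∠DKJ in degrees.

1. ∠QJX = 55°  [same arc XQ]
2. ∠DXQ = 94°  [cyclic DXQJ, opposite ∠X+∠J]
3. ∠JQX = 63°  [cyclic DXQJ, opposite ∠D+∠Q]
4. ∠JXQ = 62°  [△XQJ]
5. ∠DQX = 31°  [△DXQ]
6. ∠JDQ = 62°  [same arc QJ]
7. ∠DJX = 31°  [same arc DX]
8. ∠DKJ = 87°  [△DKJ]

∠DKJ = 87°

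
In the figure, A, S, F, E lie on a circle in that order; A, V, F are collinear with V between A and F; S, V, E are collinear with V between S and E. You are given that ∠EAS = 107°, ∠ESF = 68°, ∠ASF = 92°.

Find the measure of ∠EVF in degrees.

1. ∠EFS = 73°  [cyclic ASFE, opposite ∠A+∠F]
2. ∠EAF = 68°  [same arc FE]
3. ∠FES = 39°  [△SFE]
4. ∠AEF = 88°  [cyclic ASFE, opposite ∠S+∠E]
5. ∠AFE = 24°  [△AFE]
6. ∠EVF = 117°  [△FVE]

∠EVF = 117°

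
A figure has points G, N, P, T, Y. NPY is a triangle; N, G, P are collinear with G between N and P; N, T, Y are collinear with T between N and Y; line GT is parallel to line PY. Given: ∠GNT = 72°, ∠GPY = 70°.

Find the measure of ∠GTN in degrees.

∠GTN = 38°

1. ∠PNY = 72°  [G on NP, T on NY]
2. ∠NPY = 70°  [G on ray PN]
3. ∠NYP = 38°  [△NPY]
4. ∠GTN = 38°  [GT∥PY, corresponding at T]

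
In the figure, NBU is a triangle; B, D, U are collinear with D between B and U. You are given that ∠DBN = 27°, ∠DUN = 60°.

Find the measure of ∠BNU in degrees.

1. ∠NBU = 27°  [D on ray BU]
2. ∠BUN = 60°  [D on ray UB]
3. ∠BNU = 93°  [△NBU]

∠BNU = 93°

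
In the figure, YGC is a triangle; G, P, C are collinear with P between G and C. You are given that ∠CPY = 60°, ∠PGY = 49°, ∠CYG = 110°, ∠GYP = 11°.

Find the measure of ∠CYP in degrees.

∠CYP = 99°

1. ∠CGY = 49°  [P on ray GC]
2. ∠GCY = 21°  [△YGC]
3. ∠PCY = 21°  [P on ray CG]
4. ∠CYP = 99°  [△YPC]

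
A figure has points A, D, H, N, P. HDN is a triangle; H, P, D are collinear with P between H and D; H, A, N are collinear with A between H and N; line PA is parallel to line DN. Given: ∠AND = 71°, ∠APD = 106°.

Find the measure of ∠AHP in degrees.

1. ∠DNH = 71°  [A on ray NH]
2. ∠APH = 74°  [linear pair at P on HD]
3. ∠HAP = 71°  [PA∥DN, corresponding at A]
4. ∠AHP = 35°  [△HPA]

∠AHP = 35°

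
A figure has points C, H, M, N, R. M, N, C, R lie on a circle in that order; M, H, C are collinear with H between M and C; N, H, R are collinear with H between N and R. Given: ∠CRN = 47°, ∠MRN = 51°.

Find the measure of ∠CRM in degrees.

∠CRM = 98°

1. ∠CMN = 47°  [same arc NC]
2. ∠MCN = 51°  [same arc MN]
3. ∠CNM = 82°  [△MNC]
4. ∠CRM = 98°  [cyclic MNCR, opposite ∠N+∠R]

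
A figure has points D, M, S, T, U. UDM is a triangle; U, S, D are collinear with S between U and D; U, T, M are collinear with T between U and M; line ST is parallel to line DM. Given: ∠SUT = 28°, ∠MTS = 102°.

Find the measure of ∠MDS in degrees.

1. ∠STU = 78°  [linear pair at T on UM]
2. ∠TSU = 74°  [△UST]
3. ∠DST = 106°  [linear pair at S on UD]
4. ∠MDS = 74°  [ST∥DM, co-interior at D–S]

∠MDS = 74°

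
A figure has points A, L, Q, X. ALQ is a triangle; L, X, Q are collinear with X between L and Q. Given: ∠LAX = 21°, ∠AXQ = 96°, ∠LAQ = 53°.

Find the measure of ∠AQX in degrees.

1. ∠AXL = 84°  [linear pair at X on LQ]
2. ∠ALX = 75°  [△ALX]
3. ∠ALQ = 75°  [X on ray LQ]
4. ∠AQL = 52°  [△ALQ]
5. ∠AQX = 52°  [X on ray QL]

∠AQX = 52°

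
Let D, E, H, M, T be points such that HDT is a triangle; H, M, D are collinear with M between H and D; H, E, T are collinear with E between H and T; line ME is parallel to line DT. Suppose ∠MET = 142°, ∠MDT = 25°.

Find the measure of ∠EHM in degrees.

1. ∠HEM = 38°  [linear pair at E on HT]
2. ∠HDT = 25°  [M on ray DH]
3. ∠DTH = 38°  [ME∥DT, corresponding at E]
4. ∠DHT = 117°  [△HDT]
5. ∠EHM = 117°  [M on HD, E on HT]

∠EHM = 117°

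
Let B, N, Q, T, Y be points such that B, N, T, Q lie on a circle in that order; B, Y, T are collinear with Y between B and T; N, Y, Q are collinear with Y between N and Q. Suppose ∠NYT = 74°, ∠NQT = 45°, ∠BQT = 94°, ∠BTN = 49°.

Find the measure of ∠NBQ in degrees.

1. ∠QNT = 57°  [△NYT]
2. ∠NTQ = 78°  [△NTQ]
3. ∠NBQ = 102°  [cyclic BNTQ, opposite ∠B+∠T]

∠NBQ = 102°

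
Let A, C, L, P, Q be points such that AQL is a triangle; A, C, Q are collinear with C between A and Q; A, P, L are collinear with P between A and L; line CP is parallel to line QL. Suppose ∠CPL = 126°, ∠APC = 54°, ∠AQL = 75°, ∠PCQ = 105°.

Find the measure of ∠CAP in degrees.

∠CAP = 51°

1. ∠ALQ = 54°  [CP∥QL, corresponding at P]
2. ∠LAQ = 51°  [△AQL]
3. ∠CAP = 51°  [C on AQ, P on AL]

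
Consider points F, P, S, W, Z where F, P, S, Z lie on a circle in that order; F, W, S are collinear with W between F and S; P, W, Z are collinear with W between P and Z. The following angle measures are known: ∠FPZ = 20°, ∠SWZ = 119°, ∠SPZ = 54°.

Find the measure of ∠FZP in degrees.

1. ∠FWZ = 61°  [linear pair at W on FS]
2. ∠SFZ = 54°  [same arc SZ]
3. ∠FZP = 65°  [△FWZ]

∠FZP = 65°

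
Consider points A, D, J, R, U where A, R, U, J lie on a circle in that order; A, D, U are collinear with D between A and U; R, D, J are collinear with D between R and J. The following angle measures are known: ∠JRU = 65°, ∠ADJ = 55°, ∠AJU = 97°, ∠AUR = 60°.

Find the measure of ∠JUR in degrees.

∠JUR = 78°

1. ∠JAU = 65°  [same arc UJ]
2. ∠JDU = 125°  [linear pair at D on AU]
3. ∠AUJ = 18°  [△AUJ]
4. ∠RJU = 37°  [△UDJ]
5. ∠JUR = 78°  [△RUJ]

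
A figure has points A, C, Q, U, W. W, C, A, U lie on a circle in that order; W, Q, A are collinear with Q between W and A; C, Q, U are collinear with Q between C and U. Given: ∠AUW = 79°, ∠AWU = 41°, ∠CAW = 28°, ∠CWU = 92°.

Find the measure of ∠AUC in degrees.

1. ∠ACU = 41°  [same arc AU]
2. ∠CAU = 88°  [cyclic WCAU, opposite ∠W+∠A]
3. ∠AUC = 51°  [△CAU]

∠AUC = 51°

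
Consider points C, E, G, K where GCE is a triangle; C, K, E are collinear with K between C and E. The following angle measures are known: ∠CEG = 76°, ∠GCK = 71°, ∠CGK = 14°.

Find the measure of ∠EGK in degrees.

∠EGK = 19°

1. ∠GEK = 76°  [K on ray EC]
2. ∠CKG = 95°  [△GCK]
3. ∠EKG = 85°  [linear pair at K on CE]
4. ∠EGK = 19°  [△GKE]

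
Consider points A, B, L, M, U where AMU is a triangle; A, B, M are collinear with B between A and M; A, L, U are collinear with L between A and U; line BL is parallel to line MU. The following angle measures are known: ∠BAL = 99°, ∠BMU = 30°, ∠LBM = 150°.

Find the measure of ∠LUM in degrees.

∠LUM = 51°

1. ∠MAU = 99°  [B on AM, L on AU]
2. ∠AMU = 30°  [B on ray MA]
3. ∠AUM = 51°  [△AMU]
4. ∠LUM = 51°  [L on ray UA]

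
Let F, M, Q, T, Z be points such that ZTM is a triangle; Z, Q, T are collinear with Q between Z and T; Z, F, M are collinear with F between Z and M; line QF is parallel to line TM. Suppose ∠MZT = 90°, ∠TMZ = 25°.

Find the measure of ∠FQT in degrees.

∠FQT = 115°

1. ∠MTZ = 65°  [△ZTM]
2. ∠FQZ = 65°  [QF∥TM, corresponding at Q]
3. ∠FQT = 115°  [linear pair at Q on ZT]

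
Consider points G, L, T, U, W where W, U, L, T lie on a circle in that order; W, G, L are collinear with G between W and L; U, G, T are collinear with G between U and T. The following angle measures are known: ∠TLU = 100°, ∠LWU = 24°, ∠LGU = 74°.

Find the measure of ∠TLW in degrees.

1. ∠LTU = 24°  [same arc UL]
2. ∠TGW = 74°  [vertical angles at G]
3. ∠LGT = 106°  [linear pair at G on WL]
4. ∠TLW = 50°  [△LGT]

∠TLW = 50°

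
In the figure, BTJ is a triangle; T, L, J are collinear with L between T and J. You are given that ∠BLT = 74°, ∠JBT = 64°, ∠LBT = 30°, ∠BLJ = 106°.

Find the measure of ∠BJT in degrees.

∠BJT = 40°

1. ∠BTL = 76°  [△BTL]
2. ∠BTJ = 76°  [L on ray TJ]
3. ∠BJT = 40°  [△BTJ]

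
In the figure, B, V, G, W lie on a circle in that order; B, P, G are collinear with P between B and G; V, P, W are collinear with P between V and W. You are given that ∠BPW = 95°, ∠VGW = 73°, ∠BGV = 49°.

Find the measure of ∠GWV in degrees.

1. ∠GPV = 95°  [vertical angles at P]
2. ∠GVW = 36°  [△VPG]
3. ∠GWV = 71°  [△VGW]

∠GWV = 71°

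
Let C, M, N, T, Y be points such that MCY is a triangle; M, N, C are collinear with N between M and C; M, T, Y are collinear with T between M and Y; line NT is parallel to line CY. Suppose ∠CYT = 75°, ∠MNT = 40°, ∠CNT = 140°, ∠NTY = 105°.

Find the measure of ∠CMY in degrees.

∠CMY = 65°

1. ∠CYM = 75°  [T on ray YM]
2. ∠MCY = 40°  [NT∥CY, corresponding at N]
3. ∠CMY = 65°  [△MCY]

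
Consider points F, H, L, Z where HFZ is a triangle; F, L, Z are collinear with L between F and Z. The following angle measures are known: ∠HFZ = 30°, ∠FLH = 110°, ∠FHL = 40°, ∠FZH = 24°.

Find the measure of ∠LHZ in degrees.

1. ∠HLZ = 70°  [linear pair at L on FZ]
2. ∠HZL = 24°  [L on ray ZF]
3. ∠LHZ = 86°  [△HLZ]

∠LHZ = 86°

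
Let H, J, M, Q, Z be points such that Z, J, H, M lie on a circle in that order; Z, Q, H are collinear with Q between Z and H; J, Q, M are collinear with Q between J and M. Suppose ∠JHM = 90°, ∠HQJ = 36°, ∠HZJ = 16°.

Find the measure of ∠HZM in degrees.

1. ∠JZM = 90°  [cyclic ZJHM, opposite ∠Z+∠H]
2. ∠MQZ = 36°  [vertical angles at Q]
3. ∠JQZ = 144°  [linear pair at Q on ZH]
4. ∠MJZ = 20°  [△ZQJ]
5. ∠JMZ = 70°  [△ZJM]
6. ∠HZM = 74°  [△ZQM]

∠HZM = 74°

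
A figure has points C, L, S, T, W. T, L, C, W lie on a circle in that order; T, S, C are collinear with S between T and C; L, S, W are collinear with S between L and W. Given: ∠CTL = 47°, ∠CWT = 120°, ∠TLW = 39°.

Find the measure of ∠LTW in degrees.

∠LTW = 68°

1. ∠CLT = 60°  [cyclic TLCW, opposite ∠L+∠W]
2. ∠LCT = 73°  [△TLC]
3. ∠LWT = 73°  [same arc TL]
4. ∠LTW = 68°  [△TLW]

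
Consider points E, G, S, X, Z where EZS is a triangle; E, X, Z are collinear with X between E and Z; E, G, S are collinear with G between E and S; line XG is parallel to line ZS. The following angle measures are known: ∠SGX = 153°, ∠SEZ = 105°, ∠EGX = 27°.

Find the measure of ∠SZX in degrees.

1. ∠GEX = 105°  [X on EZ, G on ES]
2. ∠EXG = 48°  [△EXG]
3. ∠GXZ = 132°  [linear pair at X on EZ]
4. ∠SZX = 48°  [XG∥ZS, co-interior at Z–X]

∠SZX = 48°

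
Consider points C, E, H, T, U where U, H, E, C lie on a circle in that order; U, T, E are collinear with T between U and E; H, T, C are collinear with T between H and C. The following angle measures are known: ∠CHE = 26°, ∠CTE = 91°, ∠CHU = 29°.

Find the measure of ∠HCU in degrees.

∠HCU = 65°

1. ∠CUE = 26°  [same arc EC]
2. ∠CTU = 89°  [linear pair at T on UE]
3. ∠HCU = 65°  [△UTC]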